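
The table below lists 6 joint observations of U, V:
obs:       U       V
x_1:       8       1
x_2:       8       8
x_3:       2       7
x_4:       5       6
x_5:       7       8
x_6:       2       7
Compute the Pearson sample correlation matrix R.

Step 1 — column means:
  mean(U) = (8 + 8 + 2 + 5 + 7 + 2) / 6 = 32/6 = 5.3333
  mean(V) = (1 + 8 + 7 + 6 + 8 + 7) / 6 = 37/6 = 6.1667

Step 2 — sample variances and covariances s[i,j] = (1/(n-1)) · Σ_k (x_{k,i} - mean_i) · (x_{k,j} - mean_j), with n-1 = 5:
  s[U,U] = ((2.6667)·(2.6667) + (2.6667)·(2.6667) + (-3.3333)·(-3.3333) + (-0.3333)·(-0.3333) + (1.6667)·(1.6667) + (-3.3333)·(-3.3333)) / 5 = 39.3333/5 = 7.8667
  s[U,V] = ((2.6667)·(-5.1667) + (2.6667)·(1.8333) + (-3.3333)·(0.8333) + (-0.3333)·(-0.1667) + (1.6667)·(1.8333) + (-3.3333)·(0.8333)) / 5 = -11.3333/5 = -2.2667
  s[V,V] = ((-5.1667)·(-5.1667) + (1.8333)·(1.8333) + (0.8333)·(0.8333) + (-0.1667)·(-0.1667) + (1.8333)·(1.8333) + (0.8333)·(0.8333)) / 5 = 34.8333/5 = 6.9667
  Sample standard deviations s_i = √(s[i,i]):
  s(U) = √(7.8667) = 2.8048
  s(V) = √(6.9667) = 2.6394

Step 3 — r_{ij} = s_{ij} / (s_i · s_j):
  r[U,U] = 1 (diagonal).
  r[U,V] = -2.2667 / (2.8048 · 2.6394) = -2.2667 / 7.403 = -0.3062
  r[V,V] = 1 (diagonal).

R is symmetric with unit diagonal. Assembling:

R = [[1, -0.3062],
 [-0.3062, 1]]


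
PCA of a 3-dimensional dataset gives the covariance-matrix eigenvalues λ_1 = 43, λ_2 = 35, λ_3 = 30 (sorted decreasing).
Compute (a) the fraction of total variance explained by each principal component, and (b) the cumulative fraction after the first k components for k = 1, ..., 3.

Step 1 — total variance = trace(Sigma) = Σ λ_i = 43 + 35 + 30 = 108.

Step 2 — fraction explained by component i = λ_i / Σ λ:
  PC1: 43/108 = 0.3981
  PC2: 35/108 = 0.3241
  PC3: 30/108 = 0.2778

Step 3 — cumulative fraction after k components = (λ_1 + ... + λ_k) / Σ λ:
  k = 1: 43/108 = 0.3981
  k = 2: (43 + 35)/108 = 78/108 = 0.7222
  k = 3: (43 + 35 + 30)/108 = 108/108 = 1

Summary (fraction, with percent):

explained: PC1 0.3981 (39.81%), PC2 0.3241 (32.41%), PC3 0.2778 (27.78%);  cumulative: 0.3981, 0.7222, 1


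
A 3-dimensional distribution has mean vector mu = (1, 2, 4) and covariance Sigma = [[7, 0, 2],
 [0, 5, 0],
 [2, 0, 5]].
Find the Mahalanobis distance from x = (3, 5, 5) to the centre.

Step 1 — centre the observation: (x - mu) = (2, 3, 1).

Step 2 — invert Sigma (cofactor / det for 3×3, or solve directly):
  Sigma^{-1} = [[0.1613, 0, -0.0645],
 [0, 0.2, 0],
 [-0.0645, 0, 0.2258]].

Step 3 — form the quadratic (x - mu)^T · Sigma^{-1} · (x - mu):
  Sigma^{-1} · (x - mu) = (0.2581, 0.6, 0.0968).
  (x - mu)^T · [Sigma^{-1} · (x - mu)] = (2)·(0.2581) + (3)·(0.6) + (1)·(0.0968) = 2.4129.

Step 4 — take square root: d = √(2.4129) ≈ 1.5534.

d(x, mu) = √(2.4129) ≈ 1.5534


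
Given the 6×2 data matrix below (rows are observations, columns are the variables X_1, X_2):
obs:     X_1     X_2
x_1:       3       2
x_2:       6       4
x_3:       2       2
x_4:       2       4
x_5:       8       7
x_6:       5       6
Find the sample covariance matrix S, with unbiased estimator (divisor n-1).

Step 1 — column means:
  mean(X_1) = (3 + 6 + 2 + 2 + 8 + 5) / 6 = 26/6 = 4.3333
  mean(X_2) = (2 + 4 + 2 + 4 + 7 + 6) / 6 = 25/6 = 4.1667

Step 2 — sample covariance S[i,j] = (1/(n-1)) · Σ_k (x_{k,i} - mean_i) · (x_{k,j} - mean_j), with n-1 = 5.
  S[X_1,X_1] = ((-1.3333)·(-1.3333) + (1.6667)·(1.6667) + (-2.3333)·(-2.3333) + (-2.3333)·(-2.3333) + (3.6667)·(3.6667) + (0.6667)·(0.6667)) / 5 = 29.3333/5 = 5.8667
  S[X_1,X_2] = ((-1.3333)·(-2.1667) + (1.6667)·(-0.1667) + (-2.3333)·(-2.1667) + (-2.3333)·(-0.1667) + (3.6667)·(2.8333) + (0.6667)·(1.8333)) / 5 = 19.6667/5 = 3.9333
  S[X_2,X_2] = ((-2.1667)·(-2.1667) + (-0.1667)·(-0.1667) + (-2.1667)·(-2.1667) + (-0.1667)·(-0.1667) + (2.8333)·(2.8333) + (1.8333)·(1.8333)) / 5 = 20.8333/5 = 4.1667

S is symmetric (S[j,i] = S[i,j]). Assembling:

S = [[5.8667, 3.9333],
 [3.9333, 4.1667]]


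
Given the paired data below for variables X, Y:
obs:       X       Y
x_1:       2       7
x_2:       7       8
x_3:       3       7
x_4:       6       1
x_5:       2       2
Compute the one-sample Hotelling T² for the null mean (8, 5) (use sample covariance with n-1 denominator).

Step 1 — sample mean vector:
  mean(X) = (2 + 7 + 3 + 6 + 2) / 5 = 20/5 = 4
  mean(Y) = (7 + 8 + 7 + 1 + 2) / 5 = 25/5 = 5
  x̄ = (4, 5),  deviation x̄ - mu_0 = (4, 5) - (8, 5) = (-4, 0).

Step 2 — sample covariance matrix, S[i,j] = (1/(n-1)) · Σ_k (x_{k,i} - mean_i) · (x_{k,j} - mean_j), divisor n-1 = 4:
  S[X,X] = ((-2)·(-2) + (3)·(3) + (-1)·(-1) + (2)·(2) + (-2)·(-2)) / 4 = 22/4 = 5.5
  S[X,Y] = ((-2)·(2) + (3)·(3) + (-1)·(2) + (2)·(-4) + (-2)·(-3)) / 4 = 1/4 = 0.25
  S[Y,Y] = ((2)·(2) + (3)·(3) + (2)·(2) + (-4)·(-4) + (-3)·(-3)) / 4 = 42/4 = 10.5
  S = [[5.5, 0.25],
 [0.25, 10.5]].

Step 3 — invert S. det(S) = 5.5·10.5 - (0.25)² = 57.6875.
  S^{-1} = (1/det) · [[d, -b], [-b, a]] = [[0.182, -0.0043],
 [-0.0043, 0.0953]].

Step 4 — quadratic form (x̄ - mu_0)^T · S^{-1} · (x̄ - mu_0):
  S^{-1} · (x̄ - mu_0) = (-0.7281, 0.0173),
  (x̄ - mu_0)^T · [...] = (-4)·(-0.7281) + (0)·(0.0173) = 2.9122.

Step 5 — scale by n: T² = 5 · 2.9122 = 14.5612.

T² ≈ 14.5612


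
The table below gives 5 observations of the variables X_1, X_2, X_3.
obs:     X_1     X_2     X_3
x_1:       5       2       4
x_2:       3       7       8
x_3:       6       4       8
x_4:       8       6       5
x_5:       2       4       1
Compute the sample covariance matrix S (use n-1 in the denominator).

Step 1 — column means:
  mean(X_1) = (5 + 3 + 6 + 8 + 2) / 5 = 24/5 = 4.8
  mean(X_2) = (2 + 7 + 4 + 6 + 4) / 5 = 23/5 = 4.6
  mean(X_3) = (4 + 8 + 8 + 5 + 1) / 5 = 26/5 = 5.2

Step 2 — sample covariance S[i,j] = (1/(n-1)) · Σ_k (x_{k,i} - mean_i) · (x_{k,j} - mean_j), with n-1 = 4.
  S[X_1,X_1] = ((0.2)·(0.2) + (-1.8)·(-1.8) + (1.2)·(1.2) + (3.2)·(3.2) + (-2.8)·(-2.8)) / 4 = 22.8/4 = 5.7
  S[X_1,X_2] = ((0.2)·(-2.6) + (-1.8)·(2.4) + (1.2)·(-0.6) + (3.2)·(1.4) + (-2.8)·(-0.6)) / 4 = 0.6/4 = 0.15
  S[X_1,X_3] = ((0.2)·(-1.2) + (-1.8)·(2.8) + (1.2)·(2.8) + (3.2)·(-0.2) + (-2.8)·(-4.2)) / 4 = 9.2/4 = 2.3
  S[X_2,X_2] = ((-2.6)·(-2.6) + (2.4)·(2.4) + (-0.6)·(-0.6) + (1.4)·(1.4) + (-0.6)·(-0.6)) / 4 = 15.2/4 = 3.8
  S[X_2,X_3] = ((-2.6)·(-1.2) + (2.4)·(2.8) + (-0.6)·(2.8) + (1.4)·(-0.2) + (-0.6)·(-4.2)) / 4 = 10.4/4 = 2.6
  S[X_3,X_3] = ((-1.2)·(-1.2) + (2.8)·(2.8) + (2.8)·(2.8) + (-0.2)·(-0.2) + (-4.2)·(-4.2)) / 4 = 34.8/4 = 8.7

S is symmetric (S[j,i] = S[i,j]). Assembling:

S = [[5.7, 0.15, 2.3],
 [0.15, 3.8, 2.6],
 [2.3, 2.6, 8.7]]


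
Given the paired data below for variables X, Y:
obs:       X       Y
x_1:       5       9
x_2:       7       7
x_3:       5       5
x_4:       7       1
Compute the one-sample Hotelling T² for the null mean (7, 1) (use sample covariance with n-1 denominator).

Step 1 — sample mean vector:
  mean(X) = (5 + 7 + 5 + 7) / 4 = 24/4 = 6
  mean(Y) = (9 + 7 + 5 + 1) / 4 = 22/4 = 5.5
  x̄ = (6, 5.5),  deviation x̄ - mu_0 = (6, 5.5) - (7, 1) = (-1, 4.5).

Step 2 — sample covariance matrix, S[i,j] = (1/(n-1)) · Σ_k (x_{k,i} - mean_i) · (x_{k,j} - mean_j), divisor n-1 = 3:
  S[X,X] = ((-1)·(-1) + (1)·(1) + (-1)·(-1) + (1)·(1)) / 3 = 4/3 = 1.3333
  S[X,Y] = ((-1)·(3.5) + (1)·(1.5) + (-1)·(-0.5) + (1)·(-4.5)) / 3 = -6/3 = -2
  S[Y,Y] = ((3.5)·(3.5) + (1.5)·(1.5) + (-0.5)·(-0.5) + (-4.5)·(-4.5)) / 3 = 35/3 = 11.6667
  S = [[1.3333, -2],
 [-2, 11.6667]].

Step 3 — invert S. det(S) = 1.3333·11.6667 - (-2)² = 11.5556.
  S^{-1} = (1/det) · [[d, -b], [-b, a]] = [[1.0096, 0.1731],
 [0.1731, 0.1154]].

Step 4 — quadratic form (x̄ - mu_0)^T · S^{-1} · (x̄ - mu_0):
  S^{-1} · (x̄ - mu_0) = (-0.2308, 0.3462),
  (x̄ - mu_0)^T · [...] = (-1)·(-0.2308) + (4.5)·(0.3462) = 1.7885.

Step 5 — scale by n: T² = 4 · 1.7885 = 7.1538.

T² ≈ 7.1538


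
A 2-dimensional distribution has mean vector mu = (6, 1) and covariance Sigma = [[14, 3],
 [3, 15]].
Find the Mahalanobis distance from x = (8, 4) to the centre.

Step 1 — centre the observation: (x - mu) = (2, 3).

Step 2 — invert Sigma. det(Sigma) = 14·15 - (3)² = 201.
  Sigma^{-1} = (1/det) · [[d, -b], [-b, a]] = [[0.0746, -0.0149],
 [-0.0149, 0.0697]].

Step 3 — form the quadratic (x - mu)^T · Sigma^{-1} · (x - mu):
  Sigma^{-1} · (x - mu) = (0.1045, 0.1791).
  (x - mu)^T · [Sigma^{-1} · (x - mu)] = (2)·(0.1045) + (3)·(0.1791) = 0.7463.

Step 4 — take square root: d = √(0.7463) ≈ 0.8639.

d(x, mu) = √(0.7463) ≈ 0.8639


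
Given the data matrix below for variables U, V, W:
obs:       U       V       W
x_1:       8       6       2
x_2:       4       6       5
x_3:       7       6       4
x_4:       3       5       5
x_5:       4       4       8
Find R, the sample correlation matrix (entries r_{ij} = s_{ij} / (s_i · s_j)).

Step 1 — column means:
  mean(U) = (8 + 4 + 7 + 3 + 4) / 5 = 26/5 = 5.2
  mean(V) = (6 + 6 + 6 + 5 + 4) / 5 = 27/5 = 5.4
  mean(W) = (2 + 5 + 4 + 5 + 8) / 5 = 24/5 = 4.8

Step 2 — sample variances and covariances s[i,j] = (1/(n-1)) · Σ_k (x_{k,i} - mean_i) · (x_{k,j} - mean_j), with n-1 = 4:
  s[U,U] = ((2.8)·(2.8) + (-1.2)·(-1.2) + (1.8)·(1.8) + (-2.2)·(-2.2) + (-1.2)·(-1.2)) / 4 = 18.8/4 = 4.7
  s[U,V] = ((2.8)·(0.6) + (-1.2)·(0.6) + (1.8)·(0.6) + (-2.2)·(-0.4) + (-1.2)·(-1.4)) / 4 = 4.6/4 = 1.15
  s[U,W] = ((2.8)·(-2.8) + (-1.2)·(0.2) + (1.8)·(-0.8) + (-2.2)·(0.2) + (-1.2)·(3.2)) / 4 = -13.8/4 = -3.45
  s[V,V] = ((0.6)·(0.6) + (0.6)·(0.6) + (0.6)·(0.6) + (-0.4)·(-0.4) + (-1.4)·(-1.4)) / 4 = 3.2/4 = 0.8
  s[V,W] = ((0.6)·(-2.8) + (0.6)·(0.2) + (0.6)·(-0.8) + (-0.4)·(0.2) + (-1.4)·(3.2)) / 4 = -6.6/4 = -1.65
  s[W,W] = ((-2.8)·(-2.8) + (0.2)·(0.2) + (-0.8)·(-0.8) + (0.2)·(0.2) + (3.2)·(3.2)) / 4 = 18.8/4 = 4.7
  Sample standard deviations s_i = √(s[i,i]):
  s(U) = √(4.7) = 2.1679
  s(V) = √(0.8) = 0.8944
  s(W) = √(4.7) = 2.1679

Step 3 — r_{ij} = s_{ij} / (s_i · s_j):
  r[U,U] = 1 (diagonal).
  r[U,V] = 1.15 / (2.1679 · 0.8944) = 1.15 / 1.9391 = 0.5931
  r[U,W] = -3.45 / (2.1679 · 2.1679) = -3.45 / 4.7 = -0.734
  r[V,V] = 1 (diagonal).
  r[V,W] = -1.65 / (0.8944 · 2.1679) = -1.65 / 1.9391 = -0.8509
  r[W,W] = 1 (diagonal).

R is symmetric with unit diagonal. Assembling:

R = [[1, 0.5931, -0.734],
 [0.5931, 1, -0.8509],
 [-0.734, -0.8509, 1]]


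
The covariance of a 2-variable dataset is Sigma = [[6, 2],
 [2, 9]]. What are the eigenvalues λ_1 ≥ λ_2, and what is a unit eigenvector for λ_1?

Step 1 — characteristic polynomial of 2×2 Sigma:
  det(Sigma - λI) = λ² - trace · λ + det = 0.
  trace = 6 + 9 = 15, det = 6·9 - (2)² = 50.
Step 2 — discriminant:
  Δ = trace² - 4·det = 225 - 200 = 25.
Step 3 — eigenvalues:
  λ = (trace ± √Δ)/2 = (15 ± 5)/2,
  λ_1 = 10,  λ_2 = 5.

Step 4 — unit eigenvector for λ_1: solve (Sigma - λ_1 I)v = 0. First row:
  (6 - 10)·v_x + (2)·v_y = 0, i.e. (-4)·v_x + (2)·v_y = 0,
  so v ∝ (b, λ_1 - a) = (2, 4) = u.
  ||u|| = √((2)² + (4)²) = √(20) ≈ 4.4721,
  v_1 = u/||u|| ≈ (0.4472, 0.8944) (||v_1|| = 1).

λ_1 = 10,  λ_2 = 5;  v_1 ≈ (0.4472, 0.8944)


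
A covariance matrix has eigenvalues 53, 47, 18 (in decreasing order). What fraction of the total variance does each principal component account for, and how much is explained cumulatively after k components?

Step 1 — total variance = trace(Sigma) = Σ λ_i = 53 + 47 + 18 = 118.

Step 2 — fraction explained by component i = λ_i / Σ λ:
  PC1: 53/118 = 0.4492
  PC2: 47/118 = 0.3983
  PC3: 18/118 = 0.1525

Step 3 — cumulative fraction after k components = (λ_1 + ... + λ_k) / Σ λ:
  k = 1: 53/118 = 0.4492
  k = 2: (53 + 47)/118 = 100/118 = 0.8475
  k = 3: (53 + 47 + 18)/118 = 118/118 = 1

Summary (fraction, with percent):

explained: PC1 0.4492 (44.92%), PC2 0.3983 (39.83%), PC3 0.1525 (15.25%);  cumulative: 0.4492, 0.8475, 1


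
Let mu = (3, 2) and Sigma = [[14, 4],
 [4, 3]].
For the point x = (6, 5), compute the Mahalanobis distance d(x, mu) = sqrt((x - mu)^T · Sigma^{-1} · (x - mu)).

Step 1 — centre the observation: (x - mu) = (3, 3).

Step 2 — invert Sigma. det(Sigma) = 14·3 - (4)² = 26.
  Sigma^{-1} = (1/det) · [[d, -b], [-b, a]] = [[0.1154, -0.1538],
 [-0.1538, 0.5385]].

Step 3 — form the quadratic (x - mu)^T · Sigma^{-1} · (x - mu):
  Sigma^{-1} · (x - mu) = (-0.1154, 1.1538).
  (x - mu)^T · [Sigma^{-1} · (x - mu)] = (3)·(-0.1154) + (3)·(1.1538) = 3.1154.

Step 4 — take square root: d = √(3.1154) ≈ 1.765.

d(x, mu) = √(3.1154) ≈ 1.765


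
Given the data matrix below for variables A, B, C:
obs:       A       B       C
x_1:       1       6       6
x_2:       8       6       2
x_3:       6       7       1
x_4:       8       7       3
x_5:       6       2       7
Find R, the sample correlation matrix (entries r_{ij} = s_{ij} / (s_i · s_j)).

Step 1 — column means:
  mean(A) = (1 + 8 + 6 + 8 + 6) / 5 = 29/5 = 5.8
  mean(B) = (6 + 6 + 7 + 7 + 2) / 5 = 28/5 = 5.6
  mean(C) = (6 + 2 + 1 + 3 + 7) / 5 = 19/5 = 3.8

Step 2 — sample variances and covariances s[i,j] = (1/(n-1)) · Σ_k (x_{k,i} - mean_i) · (x_{k,j} - mean_j), with n-1 = 4:
  s[A,A] = ((-4.8)·(-4.8) + (2.2)·(2.2) + (0.2)·(0.2) + (2.2)·(2.2) + (0.2)·(0.2)) / 4 = 32.8/4 = 8.2
  s[A,B] = ((-4.8)·(0.4) + (2.2)·(0.4) + (0.2)·(1.4) + (2.2)·(1.4) + (0.2)·(-3.6)) / 4 = 1.6/4 = 0.4
  s[A,C] = ((-4.8)·(2.2) + (2.2)·(-1.8) + (0.2)·(-2.8) + (2.2)·(-0.8) + (0.2)·(3.2)) / 4 = -16.2/4 = -4.05
  s[B,B] = ((0.4)·(0.4) + (0.4)·(0.4) + (1.4)·(1.4) + (1.4)·(1.4) + (-3.6)·(-3.6)) / 4 = 17.2/4 = 4.3
  s[B,C] = ((0.4)·(2.2) + (0.4)·(-1.8) + (1.4)·(-2.8) + (1.4)·(-0.8) + (-3.6)·(3.2)) / 4 = -16.4/4 = -4.1
  s[C,C] = ((2.2)·(2.2) + (-1.8)·(-1.8) + (-2.8)·(-2.8) + (-0.8)·(-0.8) + (3.2)·(3.2)) / 4 = 26.8/4 = 6.7
  Sample standard deviations s_i = √(s[i,i]):
  s(A) = √(8.2) = 2.8636
  s(B) = √(4.3) = 2.0736
  s(C) = √(6.7) = 2.5884

Step 3 — r_{ij} = s_{ij} / (s_i · s_j):
  r[A,A] = 1 (diagonal).
  r[A,B] = 0.4 / (2.8636 · 2.0736) = 0.4 / 5.938 = 0.0674
  r[A,C] = -4.05 / (2.8636 · 2.5884) = -4.05 / 7.4122 = -0.5464
  r[B,B] = 1 (diagonal).
  r[B,C] = -4.1 / (2.0736 · 2.5884) = -4.1 / 5.3675 = -0.7639
  r[C,C] = 1 (diagonal).

R is symmetric with unit diagonal. Assembling:

R = [[1, 0.0674, -0.5464],
 [0.0674, 1, -0.7639],
 [-0.5464, -0.7639, 1]]


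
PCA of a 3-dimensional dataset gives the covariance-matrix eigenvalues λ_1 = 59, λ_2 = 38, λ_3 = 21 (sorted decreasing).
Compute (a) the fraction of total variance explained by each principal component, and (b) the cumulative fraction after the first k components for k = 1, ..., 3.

Step 1 — total variance = trace(Sigma) = Σ λ_i = 59 + 38 + 21 = 118.

Step 2 — fraction explained by component i = λ_i / Σ λ:
  PC1: 59/118 = 0.5
  PC2: 38/118 = 0.322
  PC3: 21/118 = 0.178

Step 3 — cumulative fraction after k components = (λ_1 + ... + λ_k) / Σ λ:
  k = 1: 59/118 = 0.5
  k = 2: (59 + 38)/118 = 97/118 = 0.822
  k = 3: (59 + 38 + 21)/118 = 118/118 = 1

Summary (fraction, with percent):

explained: PC1 0.5 (50%), PC2 0.322 (32.2%), PC3 0.178 (17.8%);  cumulative: 0.5, 0.822, 1


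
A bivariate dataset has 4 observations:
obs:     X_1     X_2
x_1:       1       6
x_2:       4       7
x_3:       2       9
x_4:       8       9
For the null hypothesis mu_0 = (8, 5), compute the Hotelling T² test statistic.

Step 1 — sample mean vector:
  mean(X_1) = (1 + 4 + 2 + 8) / 4 = 15/4 = 3.75
  mean(X_2) = (6 + 7 + 9 + 9) / 4 = 31/4 = 7.75
  x̄ = (3.75, 7.75),  deviation x̄ - mu_0 = (3.75, 7.75) - (8, 5) = (-4.25, 2.75).

Step 2 — sample covariance matrix, S[i,j] = (1/(n-1)) · Σ_k (x_{k,i} - mean_i) · (x_{k,j} - mean_j), divisor n-1 = 3:
  S[X_1,X_1] = ((-2.75)·(-2.75) + (0.25)·(0.25) + (-1.75)·(-1.75) + (4.25)·(4.25)) / 3 = 28.75/3 = 9.5833
  S[X_1,X_2] = ((-2.75)·(-1.75) + (0.25)·(-0.75) + (-1.75)·(1.25) + (4.25)·(1.25)) / 3 = 7.75/3 = 2.5833
  S[X_2,X_2] = ((-1.75)·(-1.75) + (-0.75)·(-0.75) + (1.25)·(1.25) + (1.25)·(1.25)) / 3 = 6.75/3 = 2.25
  S = [[9.5833, 2.5833],
 [2.5833, 2.25]].

Step 3 — invert S. det(S) = 9.5833·2.25 - (2.5833)² = 14.8889.
  S^{-1} = (1/det) · [[d, -b], [-b, a]] = [[0.1511, -0.1735],
 [-0.1735, 0.6437]].

Step 4 — quadratic form (x̄ - mu_0)^T · S^{-1} · (x̄ - mu_0):
  S^{-1} · (x̄ - mu_0) = (-1.1194, 2.5075),
  (x̄ - mu_0)^T · [...] = (-4.25)·(-1.1194) + (2.75)·(2.5075) = 11.653.

Step 5 — scale by n: T² = 4 · 11.653 = 46.6119.

T² ≈ 46.6119


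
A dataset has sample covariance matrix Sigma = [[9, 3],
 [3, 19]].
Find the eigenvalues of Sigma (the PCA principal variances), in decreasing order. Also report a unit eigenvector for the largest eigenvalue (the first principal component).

Step 1 — characteristic polynomial of 2×2 Sigma:
  det(Sigma - λI) = λ² - trace · λ + det = 0.
  trace = 9 + 19 = 28, det = 9·19 - (3)² = 162.
Step 2 — discriminant:
  Δ = trace² - 4·det = 784 - 648 = 136.
Step 3 — eigenvalues:
  λ = (trace ± √Δ)/2 = (28 ± 11.6619)/2,
  λ_1 = 19.831,  λ_2 = 8.169.

Step 4 — unit eigenvector for λ_1: solve (Sigma - λ_1 I)v = 0. First row:
  (9 - 19.831)·v_x + (3)·v_y = 0, i.e. (-10.831)·v_x + (3)·v_y = 0,
  so v ∝ (b, λ_1 - a) = (3, 10.831) = u.
  ||u|| = √((3)² + (10.831)²) = √(126.3095) ≈ 11.2388,
  v_1 = u/||u|| ≈ (0.2669, 0.9637) (||v_1|| = 1).

λ_1 = 19.831,  λ_2 = 8.169;  v_1 ≈ (0.2669, 0.9637)


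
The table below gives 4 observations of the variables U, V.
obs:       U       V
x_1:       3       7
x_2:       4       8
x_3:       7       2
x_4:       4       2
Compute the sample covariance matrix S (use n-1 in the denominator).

Step 1 — column means:
  mean(U) = (3 + 4 + 7 + 4) / 4 = 18/4 = 4.5
  mean(V) = (7 + 8 + 2 + 2) / 4 = 19/4 = 4.75

Step 2 — sample covariance S[i,j] = (1/(n-1)) · Σ_k (x_{k,i} - mean_i) · (x_{k,j} - mean_j), with n-1 = 3.
  S[U,U] = ((-1.5)·(-1.5) + (-0.5)·(-0.5) + (2.5)·(2.5) + (-0.5)·(-0.5)) / 3 = 9/3 = 3
  S[U,V] = ((-1.5)·(2.25) + (-0.5)·(3.25) + (2.5)·(-2.75) + (-0.5)·(-2.75)) / 3 = -10.5/3 = -3.5
  S[V,V] = ((2.25)·(2.25) + (3.25)·(3.25) + (-2.75)·(-2.75) + (-2.75)·(-2.75)) / 3 = 30.75/3 = 10.25

S is symmetric (S[j,i] = S[i,j]). Assembling:

S = [[3, -3.5],
 [-3.5, 10.25]]


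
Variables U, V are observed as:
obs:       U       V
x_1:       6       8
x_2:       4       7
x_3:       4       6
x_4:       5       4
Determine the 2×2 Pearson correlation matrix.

Step 1 — column means:
  mean(U) = (6 + 4 + 4 + 5) / 4 = 19/4 = 4.75
  mean(V) = (8 + 7 + 6 + 4) / 4 = 25/4 = 6.25

Step 2 — sample variances and covariances s[i,j] = (1/(n-1)) · Σ_k (x_{k,i} - mean_i) · (x_{k,j} - mean_j), with n-1 = 3:
  s[U,U] = ((1.25)·(1.25) + (-0.75)·(-0.75) + (-0.75)·(-0.75) + (0.25)·(0.25)) / 3 = 2.75/3 = 0.9167
  s[U,V] = ((1.25)·(1.75) + (-0.75)·(0.75) + (-0.75)·(-0.25) + (0.25)·(-2.25)) / 3 = 1.25/3 = 0.4167
  s[V,V] = ((1.75)·(1.75) + (0.75)·(0.75) + (-0.25)·(-0.25) + (-2.25)·(-2.25)) / 3 = 8.75/3 = 2.9167
  Sample standard deviations s_i = √(s[i,i]):
  s(U) = √(0.9167) = 0.9574
  s(V) = √(2.9167) = 1.7078

Step 3 — r_{ij} = s_{ij} / (s_i · s_j):
  r[U,U] = 1 (diagonal).
  r[U,V] = 0.4167 / (0.9574 · 1.7078) = 0.4167 / 1.6351 = 0.2548
  r[V,V] = 1 (diagonal).

R is symmetric with unit diagonal. Assembling:

R = [[1, 0.2548],
 [0.2548, 1]]


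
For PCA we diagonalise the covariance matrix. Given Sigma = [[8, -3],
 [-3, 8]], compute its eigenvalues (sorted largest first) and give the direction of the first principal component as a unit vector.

Step 1 — characteristic polynomial of 2×2 Sigma:
  det(Sigma - λI) = λ² - trace · λ + det = 0.
  trace = 8 + 8 = 16, det = 8·8 - (-3)² = 55.
Step 2 — discriminant:
  Δ = trace² - 4·det = 256 - 220 = 36.
Step 3 — eigenvalues:
  λ = (trace ± √Δ)/2 = (16 ± 6)/2,
  λ_1 = 11,  λ_2 = 5.

Step 4 — unit eigenvector for λ_1: solve (Sigma - λ_1 I)v = 0. First row:
  (8 - 11)·v_x + (-3)·v_y = 0, i.e. (-3)·v_x + (-3)·v_y = 0,
  so v ∝ (b, λ_1 - a) = (-3, 3); multiply by -1 so the first entry is positive: u = (3, -3).
  ||u|| = √((3)² + (-3)²) = √(18) ≈ 4.2426,
  v_1 = u/||u|| ≈ (0.7071, -0.7071) (||v_1|| = 1).

λ_1 = 11,  λ_2 = 5;  v_1 ≈ (0.7071, -0.7071)


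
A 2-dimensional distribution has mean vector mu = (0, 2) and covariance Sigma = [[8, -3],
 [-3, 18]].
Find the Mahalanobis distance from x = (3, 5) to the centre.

Step 1 — centre the observation: (x - mu) = (3, 3).

Step 2 — invert Sigma. det(Sigma) = 8·18 - (-3)² = 135.
  Sigma^{-1} = (1/det) · [[d, -b], [-b, a]] = [[0.1333, 0.0222],
 [0.0222, 0.0593]].

Step 3 — form the quadratic (x - mu)^T · Sigma^{-1} · (x - mu):
  Sigma^{-1} · (x - mu) = (0.4667, 0.2444).
  (x - mu)^T · [Sigma^{-1} · (x - mu)] = (3)·(0.4667) + (3)·(0.2444) = 2.1333.

Step 4 — take square root: d = √(2.1333) ≈ 1.4606.

d(x, mu) = √(2.1333) ≈ 1.4606


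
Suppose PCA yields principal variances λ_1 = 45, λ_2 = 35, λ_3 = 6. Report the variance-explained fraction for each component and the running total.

Step 1 — total variance = trace(Sigma) = Σ λ_i = 45 + 35 + 6 = 86.

Step 2 — fraction explained by component i = λ_i / Σ λ:
  PC1: 45/86 = 0.5233
  PC2: 35/86 = 0.407
  PC3: 6/86 = 0.0698

Step 3 — cumulative fraction after k components = (λ_1 + ... + λ_k) / Σ λ:
  k = 1: 45/86 = 0.5233
  k = 2: (45 + 35)/86 = 80/86 = 0.9302
  k = 3: (45 + 35 + 6)/86 = 86/86 = 1

Summary (fraction, with percent):

explained: PC1 0.5233 (52.33%), PC2 0.407 (40.7%), PC3 0.0698 (6.98%);  cumulative: 0.5233, 0.9302, 1


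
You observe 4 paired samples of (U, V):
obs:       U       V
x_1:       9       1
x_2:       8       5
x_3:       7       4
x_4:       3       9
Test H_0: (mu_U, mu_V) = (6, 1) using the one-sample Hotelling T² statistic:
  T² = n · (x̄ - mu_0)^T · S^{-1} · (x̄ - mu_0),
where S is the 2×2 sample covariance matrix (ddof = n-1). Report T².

Step 1 — sample mean vector:
  mean(U) = (9 + 8 + 7 + 3) / 4 = 27/4 = 6.75
  mean(V) = (1 + 5 + 4 + 9) / 4 = 19/4 = 4.75
  x̄ = (6.75, 4.75),  deviation x̄ - mu_0 = (6.75, 4.75) - (6, 1) = (0.75, 3.75).

Step 2 — sample covariance matrix, S[i,j] = (1/(n-1)) · Σ_k (x_{k,i} - mean_i) · (x_{k,j} - mean_j), divisor n-1 = 3:
  S[U,U] = ((2.25)·(2.25) + (1.25)·(1.25) + (0.25)·(0.25) + (-3.75)·(-3.75)) / 3 = 20.75/3 = 6.9167
  S[U,V] = ((2.25)·(-3.75) + (1.25)·(0.25) + (0.25)·(-0.75) + (-3.75)·(4.25)) / 3 = -24.25/3 = -8.0833
  S[V,V] = ((-3.75)·(-3.75) + (0.25)·(0.25) + (-0.75)·(-0.75) + (4.25)·(4.25)) / 3 = 32.75/3 = 10.9167
  S = [[6.9167, -8.0833],
 [-8.0833, 10.9167]].

Step 3 — invert S. det(S) = 6.9167·10.9167 - (-8.0833)² = 10.1667.
  S^{-1} = (1/det) · [[d, -b], [-b, a]] = [[1.0738, 0.7951],
 [0.7951, 0.6803]].

Step 4 — quadratic form (x̄ - mu_0)^T · S^{-1} · (x̄ - mu_0):
  S^{-1} · (x̄ - mu_0) = (3.7869, 3.1475),
  (x̄ - mu_0)^T · [...] = (0.75)·(3.7869) + (3.75)·(3.1475) = 14.6434.

Step 5 — scale by n: T² = 4 · 14.6434 = 58.5738.

T² ≈ 58.5738


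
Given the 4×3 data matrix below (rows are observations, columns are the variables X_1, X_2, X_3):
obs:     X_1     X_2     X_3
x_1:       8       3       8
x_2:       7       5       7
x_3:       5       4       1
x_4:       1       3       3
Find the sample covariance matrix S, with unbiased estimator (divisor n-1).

Step 1 — column means:
  mean(X_1) = (8 + 7 + 5 + 1) / 4 = 21/4 = 5.25
  mean(X_2) = (3 + 5 + 4 + 3) / 4 = 15/4 = 3.75
  mean(X_3) = (8 + 7 + 1 + 3) / 4 = 19/4 = 4.75

Step 2 — sample covariance S[i,j] = (1/(n-1)) · Σ_k (x_{k,i} - mean_i) · (x_{k,j} - mean_j), with n-1 = 3.
  S[X_1,X_1] = ((2.75)·(2.75) + (1.75)·(1.75) + (-0.25)·(-0.25) + (-4.25)·(-4.25)) / 3 = 28.75/3 = 9.5833
  S[X_1,X_2] = ((2.75)·(-0.75) + (1.75)·(1.25) + (-0.25)·(0.25) + (-4.25)·(-0.75)) / 3 = 3.25/3 = 1.0833
  S[X_1,X_3] = ((2.75)·(3.25) + (1.75)·(2.25) + (-0.25)·(-3.75) + (-4.25)·(-1.75)) / 3 = 21.25/3 = 7.0833
  S[X_2,X_2] = ((-0.75)·(-0.75) + (1.25)·(1.25) + (0.25)·(0.25) + (-0.75)·(-0.75)) / 3 = 2.75/3 = 0.9167
  S[X_2,X_3] = ((-0.75)·(3.25) + (1.25)·(2.25) + (0.25)·(-3.75) + (-0.75)·(-1.75)) / 3 = 0.75/3 = 0.25
  S[X_3,X_3] = ((3.25)·(3.25) + (2.25)·(2.25) + (-3.75)·(-3.75) + (-1.75)·(-1.75)) / 3 = 32.75/3 = 10.9167

S is symmetric (S[j,i] = S[i,j]). Assembling:

S = [[9.5833, 1.0833, 7.0833],
 [1.0833, 0.9167, 0.25],
 [7.0833, 0.25, 10.9167]]


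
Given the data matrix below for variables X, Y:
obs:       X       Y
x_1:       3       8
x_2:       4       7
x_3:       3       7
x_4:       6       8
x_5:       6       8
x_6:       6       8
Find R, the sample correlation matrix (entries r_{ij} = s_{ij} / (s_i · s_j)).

Step 1 — column means:
  mean(X) = (3 + 4 + 3 + 6 + 6 + 6) / 6 = 28/6 = 4.6667
  mean(Y) = (8 + 7 + 7 + 8 + 8 + 8) / 6 = 46/6 = 7.6667

Step 2 — sample variances and covariances s[i,j] = (1/(n-1)) · Σ_k (x_{k,i} - mean_i) · (x_{k,j} - mean_j), with n-1 = 5:
  s[X,X] = ((-1.6667)·(-1.6667) + (-0.6667)·(-0.6667) + (-1.6667)·(-1.6667) + (1.3333)·(1.3333) + (1.3333)·(1.3333) + (1.3333)·(1.3333)) / 5 = 11.3333/5 = 2.2667
  s[X,Y] = ((-1.6667)·(0.3333) + (-0.6667)·(-0.6667) + (-1.6667)·(-0.6667) + (1.3333)·(0.3333) + (1.3333)·(0.3333) + (1.3333)·(0.3333)) / 5 = 2.3333/5 = 0.4667
  s[Y,Y] = ((0.3333)·(0.3333) + (-0.6667)·(-0.6667) + (-0.6667)·(-0.6667) + (0.3333)·(0.3333) + (0.3333)·(0.3333) + (0.3333)·(0.3333)) / 5 = 1.3333/5 = 0.2667
  Sample standard deviations s_i = √(s[i,i]):
  s(X) = √(2.2667) = 1.5055
  s(Y) = √(0.2667) = 0.5164

Step 3 — r_{ij} = s_{ij} / (s_i · s_j):
  r[X,X] = 1 (diagonal).
  r[X,Y] = 0.4667 / (1.5055 · 0.5164) = 0.4667 / 0.7775 = 0.6002
  r[Y,Y] = 1 (diagonal).

R is symmetric with unit diagonal. Assembling:

R = [[1, 0.6002],
 [0.6002, 1]]


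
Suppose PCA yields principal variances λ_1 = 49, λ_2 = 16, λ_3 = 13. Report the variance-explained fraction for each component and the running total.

Step 1 — total variance = trace(Sigma) = Σ λ_i = 49 + 16 + 13 = 78.

Step 2 — fraction explained by component i = λ_i / Σ λ:
  PC1: 49/78 = 0.6282
  PC2: 16/78 = 0.2051
  PC3: 13/78 = 0.1667

Step 3 — cumulative fraction after k components = (λ_1 + ... + λ_k) / Σ λ:
  k = 1: 49/78 = 0.6282
  k = 2: (49 + 16)/78 = 65/78 = 0.8333
  k = 3: (49 + 16 + 13)/78 = 78/78 = 1

Summary (fraction, with percent):

explained: PC1 0.6282 (62.82%), PC2 0.2051 (20.51%), PC3 0.1667 (16.67%);  cumulative: 0.6282, 0.8333, 1


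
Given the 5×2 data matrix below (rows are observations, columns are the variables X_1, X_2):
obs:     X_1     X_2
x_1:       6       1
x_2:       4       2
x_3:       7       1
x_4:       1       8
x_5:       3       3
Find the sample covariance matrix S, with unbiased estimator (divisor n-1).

Step 1 — column means:
  mean(X_1) = (6 + 4 + 7 + 1 + 3) / 5 = 21/5 = 4.2
  mean(X_2) = (1 + 2 + 1 + 8 + 3) / 5 = 15/5 = 3

Step 2 — sample covariance S[i,j] = (1/(n-1)) · Σ_k (x_{k,i} - mean_i) · (x_{k,j} - mean_j), with n-1 = 4.
  S[X_1,X_1] = ((1.8)·(1.8) + (-0.2)·(-0.2) + (2.8)·(2.8) + (-3.2)·(-3.2) + (-1.2)·(-1.2)) / 4 = 22.8/4 = 5.7
  S[X_1,X_2] = ((1.8)·(-2) + (-0.2)·(-1) + (2.8)·(-2) + (-3.2)·(5) + (-1.2)·(0)) / 4 = -25/4 = -6.25
  S[X_2,X_2] = ((-2)·(-2) + (-1)·(-1) + (-2)·(-2) + (5)·(5) + (0)·(0)) / 4 = 34/4 = 8.5

S is symmetric (S[j,i] = S[i,j]). Assembling:

S = [[5.7, -6.25],
 [-6.25, 8.5]]


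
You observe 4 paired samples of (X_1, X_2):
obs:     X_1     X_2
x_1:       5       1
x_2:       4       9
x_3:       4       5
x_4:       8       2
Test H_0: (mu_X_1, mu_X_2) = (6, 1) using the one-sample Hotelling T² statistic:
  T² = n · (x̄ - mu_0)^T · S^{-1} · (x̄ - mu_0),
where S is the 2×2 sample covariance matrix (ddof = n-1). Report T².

Step 1 — sample mean vector:
  mean(X_1) = (5 + 4 + 4 + 8) / 4 = 21/4 = 5.25
  mean(X_2) = (1 + 9 + 5 + 2) / 4 = 17/4 = 4.25
  x̄ = (5.25, 4.25),  deviation x̄ - mu_0 = (5.25, 4.25) - (6, 1) = (-0.75, 3.25).

Step 2 — sample covariance matrix, S[i,j] = (1/(n-1)) · Σ_k (x_{k,i} - mean_i) · (x_{k,j} - mean_j), divisor n-1 = 3:
  S[X_1,X_1] = ((-0.25)·(-0.25) + (-1.25)·(-1.25) + (-1.25)·(-1.25) + (2.75)·(2.75)) / 3 = 10.75/3 = 3.5833
  S[X_1,X_2] = ((-0.25)·(-3.25) + (-1.25)·(4.75) + (-1.25)·(0.75) + (2.75)·(-2.25)) / 3 = -12.25/3 = -4.0833
  S[X_2,X_2] = ((-3.25)·(-3.25) + (4.75)·(4.75) + (0.75)·(0.75) + (-2.25)·(-2.25)) / 3 = 38.75/3 = 12.9167
  S = [[3.5833, -4.0833],
 [-4.0833, 12.9167]].

Step 3 — invert S. det(S) = 3.5833·12.9167 - (-4.0833)² = 29.6111.
  S^{-1} = (1/det) · [[d, -b], [-b, a]] = [[0.4362, 0.1379],
 [0.1379, 0.121]].

Step 4 — quadratic form (x̄ - mu_0)^T · S^{-1} · (x̄ - mu_0):
  S^{-1} · (x̄ - mu_0) = (0.121, 0.2899),
  (x̄ - mu_0)^T · [...] = (-0.75)·(0.121) + (3.25)·(0.2899) = 0.8513.

Step 5 — scale by n: T² = 4 · 0.8513 = 3.4053.

T² ≈ 3.4053


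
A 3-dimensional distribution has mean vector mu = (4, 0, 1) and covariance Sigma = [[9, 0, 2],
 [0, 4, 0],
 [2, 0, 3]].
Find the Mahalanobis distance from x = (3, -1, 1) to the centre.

Step 1 — centre the observation: (x - mu) = (-1, -1, 0).

Step 2 — invert Sigma (cofactor / det for 3×3, or solve directly):
  Sigma^{-1} = [[0.1304, 0, -0.087],
 [0, 0.25, 0],
 [-0.087, 0, 0.3913]].

Step 3 — form the quadratic (x - mu)^T · Sigma^{-1} · (x - mu):
  Sigma^{-1} · (x - mu) = (-0.1304, -0.25, 0.087).
  (x - mu)^T · [Sigma^{-1} · (x - mu)] = (-1)·(-0.1304) + (-1)·(-0.25) + (0)·(0.087) = 0.3804.

Step 4 — take square root: d = √(0.3804) ≈ 0.6168.

d(x, mu) = √(0.3804) ≈ 0.6168


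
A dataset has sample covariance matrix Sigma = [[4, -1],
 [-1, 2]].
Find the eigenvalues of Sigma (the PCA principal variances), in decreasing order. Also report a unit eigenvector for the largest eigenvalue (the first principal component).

Step 1 — characteristic polynomial of 2×2 Sigma:
  det(Sigma - λI) = λ² - trace · λ + det = 0.
  trace = 4 + 2 = 6, det = 4·2 - (-1)² = 7.
Step 2 — discriminant:
  Δ = trace² - 4·det = 36 - 28 = 8.
Step 3 — eigenvalues:
  λ = (trace ± √Δ)/2 = (6 ± 2.8284)/2,
  λ_1 = 4.4142,  λ_2 = 1.5858.

Step 4 — unit eigenvector for λ_1: solve (Sigma - λ_1 I)v = 0. First row:
  (4 - 4.4142)·v_x + (-1)·v_y = 0, i.e. (-0.4142)·v_x + (-1)·v_y = 0,
  so v ∝ (b, λ_1 - a) = (-1, 0.4142); multiply by -1 so the first entry is positive: u = (1, -0.4142).
  ||u|| = √((1)² + (-0.4142)²) = √(1.1716) ≈ 1.0824,
  v_1 = u/||u|| ≈ (0.9239, -0.3827) (||v_1|| = 1).

λ_1 = 4.4142,  λ_2 = 1.5858;  v_1 ≈ (0.9239, -0.3827)


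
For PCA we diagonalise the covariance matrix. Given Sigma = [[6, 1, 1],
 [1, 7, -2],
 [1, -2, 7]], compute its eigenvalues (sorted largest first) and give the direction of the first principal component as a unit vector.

Step 1 — characteristic polynomial p(λ) = det(λI - Sigma) = λ³ - tr·λ² + c_1·λ - det, where tr = trace, c_1 = sum of the principal 2×2 minors, det = det(Sigma):
  tr = 6 + 7 + 7 = 20,
  c_1 = (6·7 - (1)²) + (6·7 - (1)²) + (7·7 - (-2)²) = 41 + 41 + 45 = 127,
  det = 6·(7·7 - (-2)²) - (1)·((1)·7 - (-2)·(1)) + (1)·((1)·(-2) - 7·(1)) = 6·(45) - (1)·(9) + (1)·(-9) = 252.
  So p(λ) = λ³ - 20λ² + 127λ - 252.
Step 2 — look for an integer root (rational root theorem: any rational root is an integer divisor of 252). Testing λ = 4:
  p(4) = 64 - 320 + 508 - 252 = 0  ✓
  Dividing out (λ - 4): p(λ) = (λ - 4)(λ² - 16λ + 63).
Step 3 — remaining eigenvalues from the quadratic λ² - 16λ + 63 = 0:
  Δ = 16² - 4·63 = 256 - 252 = 4,  λ = (16 ± √4)/2 = (16 ± 2)/2 = 9 or 7.
  Sorted: λ_1 = 9,  λ_2 = 7,  λ_3 = 4  (check: sum = 20 = tr ✓).

Step 4 — unit eigenvector for λ_1 = 9: v spans the null space of (Sigma - λ_1 I), whose rows are
  r_1 = (-3, 1, 1),  r_2 = (1, -2, -2),  r_3 = (1, -2, -2).
  v is orthogonal to every row, so take v ∝ r_1 × r_2 = ((1)·(-2) - (1)·(-2), (1)·(1) - (-3)·(-2), (-3)·(-2) - (1)·(1)) = (0, -5, 5).
  Rescale (divide by 5; multiply by -1 so the first nonzero entry is positive): u = (0, 1, -1).
  ||u|| = √((0)² + (1)² + (-1)²) = √(2) ≈ 1.4142,  v_1 = u/||u|| ≈ (0, 0.7071, -0.7071) (||v_1|| = 1).

λ_1 = 9,  λ_2 = 7,  λ_3 = 4;  v_1 ≈ (0, 0.7071, -0.7071)


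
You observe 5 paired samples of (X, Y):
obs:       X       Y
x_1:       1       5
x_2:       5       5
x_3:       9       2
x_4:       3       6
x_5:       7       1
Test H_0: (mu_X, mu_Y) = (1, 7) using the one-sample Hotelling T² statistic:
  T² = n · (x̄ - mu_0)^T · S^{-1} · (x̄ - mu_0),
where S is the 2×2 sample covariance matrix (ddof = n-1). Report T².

Step 1 — sample mean vector:
  mean(X) = (1 + 5 + 9 + 3 + 7) / 5 = 25/5 = 5
  mean(Y) = (5 + 5 + 2 + 6 + 1) / 5 = 19/5 = 3.8
  x̄ = (5, 3.8),  deviation x̄ - mu_0 = (5, 3.8) - (1, 7) = (4, -3.2).

Step 2 — sample covariance matrix, S[i,j] = (1/(n-1)) · Σ_k (x_{k,i} - mean_i) · (x_{k,j} - mean_j), divisor n-1 = 4:
  S[X,X] = ((-4)·(-4) + (0)·(0) + (4)·(4) + (-2)·(-2) + (2)·(2)) / 4 = 40/4 = 10
  S[X,Y] = ((-4)·(1.2) + (0)·(1.2) + (4)·(-1.8) + (-2)·(2.2) + (2)·(-2.8)) / 4 = -22/4 = -5.5
  S[Y,Y] = ((1.2)·(1.2) + (1.2)·(1.2) + (-1.8)·(-1.8) + (2.2)·(2.2) + (-2.8)·(-2.8)) / 4 = 18.8/4 = 4.7
  S = [[10, -5.5],
 [-5.5, 4.7]].

Step 3 — invert S. det(S) = 10·4.7 - (-5.5)² = 16.75.
  S^{-1} = (1/det) · [[d, -b], [-b, a]] = [[0.2806, 0.3284],
 [0.3284, 0.597]].

Step 4 — quadratic form (x̄ - mu_0)^T · S^{-1} · (x̄ - mu_0):
  S^{-1} · (x̄ - mu_0) = (0.0716, -0.597),
  (x̄ - mu_0)^T · [...] = (4)·(0.0716) + (-3.2)·(-0.597) = 2.197.

Step 5 — scale by n: T² = 5 · 2.197 = 10.9851.

T² ≈ 10.9851


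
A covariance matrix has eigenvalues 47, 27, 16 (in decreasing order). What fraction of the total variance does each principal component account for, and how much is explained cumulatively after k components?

Step 1 — total variance = trace(Sigma) = Σ λ_i = 47 + 27 + 16 = 90.

Step 2 — fraction explained by component i = λ_i / Σ λ:
  PC1: 47/90 = 0.5222
  PC2: 27/90 = 0.3
  PC3: 16/90 = 0.1778

Step 3 — cumulative fraction after k components = (λ_1 + ... + λ_k) / Σ λ:
  k = 1: 47/90 = 0.5222
  k = 2: (47 + 27)/90 = 74/90 = 0.8222
  k = 3: (47 + 27 + 16)/90 = 90/90 = 1

Summary (fraction, with percent):

explained: PC1 0.5222 (52.22%), PC2 0.3 (30%), PC3 0.1778 (17.78%);  cumulative: 0.5222, 0.8222, 1


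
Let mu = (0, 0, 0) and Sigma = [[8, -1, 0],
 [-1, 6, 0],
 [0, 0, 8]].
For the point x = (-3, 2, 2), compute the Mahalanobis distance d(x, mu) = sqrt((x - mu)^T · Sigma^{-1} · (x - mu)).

Step 1 — centre the observation: (x - mu) = (-3, 2, 2).

Step 2 — invert Sigma (cofactor / det for 3×3, or solve directly):
  Sigma^{-1} = [[0.1277, 0.0213, 0],
 [0.0213, 0.1702, 0],
 [0, 0, 0.125]].

Step 3 — form the quadratic (x - mu)^T · Sigma^{-1} · (x - mu):
  Sigma^{-1} · (x - mu) = (-0.3404, 0.2766, 0.25).
  (x - mu)^T · [Sigma^{-1} · (x - mu)] = (-3)·(-0.3404) + (2)·(0.2766) + (2)·(0.25) = 2.0745.

Step 4 — take square root: d = √(2.0745) ≈ 1.4403.

d(x, mu) = √(2.0745) ≈ 1.4403


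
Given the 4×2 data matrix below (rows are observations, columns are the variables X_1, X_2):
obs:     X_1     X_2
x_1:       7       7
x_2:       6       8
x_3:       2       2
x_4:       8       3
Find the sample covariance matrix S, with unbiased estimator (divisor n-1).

Step 1 — column means:
  mean(X_1) = (7 + 6 + 2 + 8) / 4 = 23/4 = 5.75
  mean(X_2) = (7 + 8 + 2 + 3) / 4 = 20/4 = 5

Step 2 — sample covariance S[i,j] = (1/(n-1)) · Σ_k (x_{k,i} - mean_i) · (x_{k,j} - mean_j), with n-1 = 3.
  S[X_1,X_1] = ((1.25)·(1.25) + (0.25)·(0.25) + (-3.75)·(-3.75) + (2.25)·(2.25)) / 3 = 20.75/3 = 6.9167
  S[X_1,X_2] = ((1.25)·(2) + (0.25)·(3) + (-3.75)·(-3) + (2.25)·(-2)) / 3 = 10/3 = 3.3333
  S[X_2,X_2] = ((2)·(2) + (3)·(3) + (-3)·(-3) + (-2)·(-2)) / 3 = 26/3 = 8.6667

S is symmetric (S[j,i] = S[i,j]). Assembling:

S = [[6.9167, 3.3333],
 [3.3333, 8.6667]]


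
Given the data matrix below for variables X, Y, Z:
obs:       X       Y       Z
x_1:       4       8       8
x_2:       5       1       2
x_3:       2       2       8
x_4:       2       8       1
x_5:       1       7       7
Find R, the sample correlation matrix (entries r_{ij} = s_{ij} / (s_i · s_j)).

Step 1 — column means:
  mean(X) = (4 + 5 + 2 + 2 + 1) / 5 = 14/5 = 2.8
  mean(Y) = (8 + 1 + 2 + 8 + 7) / 5 = 26/5 = 5.2
  mean(Z) = (8 + 2 + 8 + 1 + 7) / 5 = 26/5 = 5.2

Step 2 — sample variances and covariances s[i,j] = (1/(n-1)) · Σ_k (x_{k,i} - mean_i) · (x_{k,j} - mean_j), with n-1 = 4:
  s[X,X] = ((1.2)·(1.2) + (2.2)·(2.2) + (-0.8)·(-0.8) + (-0.8)·(-0.8) + (-1.8)·(-1.8)) / 4 = 10.8/4 = 2.7
  s[X,Y] = ((1.2)·(2.8) + (2.2)·(-4.2) + (-0.8)·(-3.2) + (-0.8)·(2.8) + (-1.8)·(1.8)) / 4 = -8.8/4 = -2.2
  s[X,Z] = ((1.2)·(2.8) + (2.2)·(-3.2) + (-0.8)·(2.8) + (-0.8)·(-4.2) + (-1.8)·(1.8)) / 4 = -5.8/4 = -1.45
  s[Y,Y] = ((2.8)·(2.8) + (-4.2)·(-4.2) + (-3.2)·(-3.2) + (2.8)·(2.8) + (1.8)·(1.8)) / 4 = 46.8/4 = 11.7
  s[Y,Z] = ((2.8)·(2.8) + (-4.2)·(-3.2) + (-3.2)·(2.8) + (2.8)·(-4.2) + (1.8)·(1.8)) / 4 = 3.8/4 = 0.95
  s[Z,Z] = ((2.8)·(2.8) + (-3.2)·(-3.2) + (2.8)·(2.8) + (-4.2)·(-4.2) + (1.8)·(1.8)) / 4 = 46.8/4 = 11.7
  Sample standard deviations s_i = √(s[i,i]):
  s(X) = √(2.7) = 1.6432
  s(Y) = √(11.7) = 3.4205
  s(Z) = √(11.7) = 3.4205

Step 3 — r_{ij} = s_{ij} / (s_i · s_j):
  r[X,X] = 1 (diagonal).
  r[X,Y] = -2.2 / (1.6432 · 3.4205) = -2.2 / 5.6205 = -0.3914
  r[X,Z] = -1.45 / (1.6432 · 3.4205) = -1.45 / 5.6205 = -0.258
  r[Y,Y] = 1 (diagonal).
  r[Y,Z] = 0.95 / (3.4205 · 3.4205) = 0.95 / 11.7 = 0.0812
  r[Z,Z] = 1 (diagonal).

R is symmetric with unit diagonal. Assembling:

R = [[1, -0.3914, -0.258],
 [-0.3914, 1, 0.0812],
 [-0.258, 0.0812, 1]]


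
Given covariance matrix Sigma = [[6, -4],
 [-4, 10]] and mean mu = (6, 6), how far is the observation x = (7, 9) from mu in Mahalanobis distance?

Step 1 — centre the observation: (x - mu) = (1, 3).

Step 2 — invert Sigma. det(Sigma) = 6·10 - (-4)² = 44.
  Sigma^{-1} = (1/det) · [[d, -b], [-b, a]] = [[0.2273, 0.0909],
 [0.0909, 0.1364]].

Step 3 — form the quadratic (x - mu)^T · Sigma^{-1} · (x - mu):
  Sigma^{-1} · (x - mu) = (0.5, 0.5).
  (x - mu)^T · [Sigma^{-1} · (x - mu)] = (1)·(0.5) + (3)·(0.5) = 2.

Step 4 — take square root: d = √(2) ≈ 1.4142.

d(x, mu) = √(2) ≈ 1.4142


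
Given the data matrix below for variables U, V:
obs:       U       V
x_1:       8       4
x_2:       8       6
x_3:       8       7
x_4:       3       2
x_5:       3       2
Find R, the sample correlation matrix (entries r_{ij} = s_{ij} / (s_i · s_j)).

Step 1 — column means:
  mean(U) = (8 + 8 + 8 + 3 + 3) / 5 = 30/5 = 6
  mean(V) = (4 + 6 + 7 + 2 + 2) / 5 = 21/5 = 4.2

Step 2 — sample variances and covariances s[i,j] = (1/(n-1)) · Σ_k (x_{k,i} - mean_i) · (x_{k,j} - mean_j), with n-1 = 4:
  s[U,U] = ((2)·(2) + (2)·(2) + (2)·(2) + (-3)·(-3) + (-3)·(-3)) / 4 = 30/4 = 7.5
  s[U,V] = ((2)·(-0.2) + (2)·(1.8) + (2)·(2.8) + (-3)·(-2.2) + (-3)·(-2.2)) / 4 = 22/4 = 5.5
  s[V,V] = ((-0.2)·(-0.2) + (1.8)·(1.8) + (2.8)·(2.8) + (-2.2)·(-2.2) + (-2.2)·(-2.2)) / 4 = 20.8/4 = 5.2
  Sample standard deviations s_i = √(s[i,i]):
  s(U) = √(7.5) = 2.7386
  s(V) = √(5.2) = 2.2804

Step 3 — r_{ij} = s_{ij} / (s_i · s_j):
  r[U,U] = 1 (diagonal).
  r[U,V] = 5.5 / (2.7386 · 2.2804) = 5.5 / 6.245 = 0.8807
  r[V,V] = 1 (diagonal).

R is symmetric with unit diagonal. Assembling:

R = [[1, 0.8807],
 [0.8807, 1]]


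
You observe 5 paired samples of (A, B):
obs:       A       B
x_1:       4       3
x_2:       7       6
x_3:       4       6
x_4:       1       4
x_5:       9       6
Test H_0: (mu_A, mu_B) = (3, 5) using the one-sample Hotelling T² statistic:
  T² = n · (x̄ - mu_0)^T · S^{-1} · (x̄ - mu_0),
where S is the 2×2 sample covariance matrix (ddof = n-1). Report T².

Step 1 — sample mean vector:
  mean(A) = (4 + 7 + 4 + 1 + 9) / 5 = 25/5 = 5
  mean(B) = (3 + 6 + 6 + 4 + 6) / 5 = 25/5 = 5
  x̄ = (5, 5),  deviation x̄ - mu_0 = (5, 5) - (3, 5) = (2, 0).

Step 2 — sample covariance matrix, S[i,j] = (1/(n-1)) · Σ_k (x_{k,i} - mean_i) · (x_{k,j} - mean_j), divisor n-1 = 4:
  S[A,A] = ((-1)·(-1) + (2)·(2) + (-1)·(-1) + (-4)·(-4) + (4)·(4)) / 4 = 38/4 = 9.5
  S[A,B] = ((-1)·(-2) + (2)·(1) + (-1)·(1) + (-4)·(-1) + (4)·(1)) / 4 = 11/4 = 2.75
  S[B,B] = ((-2)·(-2) + (1)·(1) + (1)·(1) + (-1)·(-1) + (1)·(1)) / 4 = 8/4 = 2
  S = [[9.5, 2.75],
 [2.75, 2]].

Step 3 — invert S. det(S) = 9.5·2 - (2.75)² = 11.4375.
  S^{-1} = (1/det) · [[d, -b], [-b, a]] = [[0.1749, -0.2404],
 [-0.2404, 0.8306]].

Step 4 — quadratic form (x̄ - mu_0)^T · S^{-1} · (x̄ - mu_0):
  S^{-1} · (x̄ - mu_0) = (0.3497, -0.4809),
  (x̄ - mu_0)^T · [...] = (2)·(0.3497) + (0)·(-0.4809) = 0.6995.

Step 5 — scale by n: T² = 5 · 0.6995 = 3.4973.

T² ≈ 3.4973
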